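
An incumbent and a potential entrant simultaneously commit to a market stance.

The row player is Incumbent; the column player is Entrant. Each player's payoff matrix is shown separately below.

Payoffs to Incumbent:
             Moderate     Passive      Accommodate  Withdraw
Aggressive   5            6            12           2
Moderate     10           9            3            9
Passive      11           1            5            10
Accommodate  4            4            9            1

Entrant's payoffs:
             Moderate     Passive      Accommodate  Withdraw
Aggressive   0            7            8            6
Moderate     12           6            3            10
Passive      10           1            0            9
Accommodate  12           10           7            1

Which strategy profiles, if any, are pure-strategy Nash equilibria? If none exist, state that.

Pure-strategy Nash equilibria: (Aggressive, Accommodate), (Passive, Moderate)

For each player, find the best response to each opponent profile; mutual best responses are the pure NE.
Incumbent against Moderate: payoffs 5, 10, 11, 4 → best response Passive.
Incumbent against Passive: payoffs 6, 9, 1, 4 → best response Moderate.
Incumbent against Accommodate: payoffs 12, 3, 5, 9 → best response Aggressive.
Incumbent against Withdraw: payoffs 2, 9, 10, 1 → best response Passive.
Entrant against Aggressive: payoffs 0, 7, 8, 6 → best response Accommodate.
Entrant against Moderate: payoffs 12, 6, 3, 10 → best response Moderate.
Entrant against Passive: payoffs 10, 1, 0, 9 → best response Moderate.
Entrant against Accommodate: payoffs 12, 10, 7, 1 → best response Moderate.
Mutual best responses: (Aggressive, Accommodate); (Passive, Moderate).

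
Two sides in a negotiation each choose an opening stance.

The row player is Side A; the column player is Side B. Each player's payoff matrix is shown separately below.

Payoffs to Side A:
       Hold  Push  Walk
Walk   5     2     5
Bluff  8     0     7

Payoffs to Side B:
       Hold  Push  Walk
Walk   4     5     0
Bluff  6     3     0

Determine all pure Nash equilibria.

Pure-strategy Nash equilibria: (Walk, Push), (Bluff, Hold)

For each player, find the best response to each opponent profile; mutual best responses are the pure NE.
Side A against Hold: payoffs 5, 8 → best response Bluff.
Side A against Push: payoffs 2, 0 → best response Walk.
Side A against Walk: payoffs 5, 7 → best response Bluff.
Side B against Walk: payoffs 4, 5, 0 → best response Push.
Side B against Bluff: payoffs 6, 3, 0 → best response Hold.
Mutual best responses: (Walk, Push); (Bluff, Hold).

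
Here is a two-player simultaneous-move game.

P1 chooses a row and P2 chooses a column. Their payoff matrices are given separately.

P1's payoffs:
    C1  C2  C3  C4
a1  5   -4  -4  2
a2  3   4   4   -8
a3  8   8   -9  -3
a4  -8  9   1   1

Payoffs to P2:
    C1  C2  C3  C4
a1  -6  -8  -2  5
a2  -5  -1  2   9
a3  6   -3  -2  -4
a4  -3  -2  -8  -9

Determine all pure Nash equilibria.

(a1, C1): P1 can switch to a3 (5 → 8). Not NE.
(a1, C2): P1 can switch to a2 (-4 → 4). Not NE.
(a1, C3): P1 can switch to a2 (-4 → 4). Not NE.
(a1, C4): P1 gets 2, best alternative 1; P2 gets 5, best alternative -2. No profitable deviation — NE.
(a2, C1): P1 can switch to a1 (3 → 5). Not NE.
(a2, C2): P1 can switch to a3 (4 → 8). Not NE.
(a2, C3): P2 can switch to C4 (2 → 9). Not NE.
(a2, C4): P1 can switch to a1 (-8 → 2). Not NE.
(a3, C1): P1 gets 8, best alternative 5; P2 gets 6, best alternative -2. No profitable deviation — NE.
(a3, C2): P1 can switch to a4 (8 → 9). Not NE.
(a3, C3): P1 can switch to a1 (-9 → -4). Not NE.
(a3, C4): P1 can switch to a1 (-3 → 2). Not NE.
(a4, C1): P1 can switch to a1 (-8 → 5). Not NE.
(a4, C2): P1 gets 9, best alternative 8; P2 gets -2, best alternative -3. No profitable deviation — NE.
(a4, C3): P1 can switch to a2 (1 → 4). Not NE.
(The remaining 1 profile has a profitable deviation by the same check.)

Pure-strategy Nash equilibria: (a1, C4), (a3, C1), (a4, C2)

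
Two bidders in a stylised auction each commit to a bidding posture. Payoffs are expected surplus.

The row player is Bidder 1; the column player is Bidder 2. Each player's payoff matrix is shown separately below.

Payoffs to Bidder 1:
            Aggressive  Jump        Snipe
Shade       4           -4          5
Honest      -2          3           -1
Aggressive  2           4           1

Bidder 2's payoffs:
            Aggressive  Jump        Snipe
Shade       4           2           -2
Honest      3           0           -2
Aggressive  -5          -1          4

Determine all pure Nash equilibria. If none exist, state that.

Bidder 1 against Aggressive: payoffs 4, -2, 2 → best response Shade.
Bidder 1 against Jump: payoffs -4, 3, 4 → best response Aggressive.
Bidder 1 against Snipe: payoffs 5, -1, 1 → best response Shade.
Bidder 2 against Shade: payoffs 4, 2, -2 → best response Aggressive.
Bidder 2 against Honest: payoffs 3, 0, -2 → best response Aggressive.
Bidder 2 against Aggressive: payoffs -5, -1, 4 → best response Snipe.
Mutual best responses: (Shade, Aggressive).

The unique pure-strategy Nash equilibrium is (Shade, Aggressive).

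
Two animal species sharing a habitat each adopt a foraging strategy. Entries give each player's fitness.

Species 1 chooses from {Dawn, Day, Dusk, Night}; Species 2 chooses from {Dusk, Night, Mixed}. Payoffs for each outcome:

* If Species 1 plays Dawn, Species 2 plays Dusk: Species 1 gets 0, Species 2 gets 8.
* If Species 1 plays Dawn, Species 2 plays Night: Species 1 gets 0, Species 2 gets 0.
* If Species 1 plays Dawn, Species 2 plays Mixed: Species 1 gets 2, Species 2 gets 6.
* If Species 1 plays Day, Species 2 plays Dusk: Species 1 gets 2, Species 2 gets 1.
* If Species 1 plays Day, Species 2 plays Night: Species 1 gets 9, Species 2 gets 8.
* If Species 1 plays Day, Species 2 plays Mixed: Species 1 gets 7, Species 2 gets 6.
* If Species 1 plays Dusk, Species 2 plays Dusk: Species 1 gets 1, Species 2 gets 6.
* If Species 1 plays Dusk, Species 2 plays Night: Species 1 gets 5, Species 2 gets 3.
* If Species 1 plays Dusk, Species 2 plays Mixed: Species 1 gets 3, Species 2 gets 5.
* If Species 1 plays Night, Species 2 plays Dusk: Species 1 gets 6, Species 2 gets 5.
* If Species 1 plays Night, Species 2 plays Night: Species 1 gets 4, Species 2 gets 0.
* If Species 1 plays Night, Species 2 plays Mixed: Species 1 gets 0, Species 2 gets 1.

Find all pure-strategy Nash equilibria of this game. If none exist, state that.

The pure Nash equilibria are (Day, Night) and (Night, Dusk).

(Dawn, Dusk): Species 1 can switch to Day (0 → 2). Not NE.
(Dawn, Night): Species 1 can switch to Day (0 → 9). Not NE.
(Dawn, Mixed): Species 1 can switch to Day (2 → 7). Not NE.
(Day, Dusk): Species 1 can switch to Night (2 → 6). Not NE.
(Day, Night): Species 1 gets 9, best alternative 5; Species 2 gets 8, best alternative 6. No profitable deviation — NE.
(Day, Mixed): Species 2 can switch to Night (6 → 8). Not NE.
(Dusk, Dusk): Species 1 can switch to Day (1 → 2). Not NE.
(Night, Dusk): Species 1 gets 6, best alternative 2; Species 2 gets 5, best alternative 1. No profitable deviation — NE.
(The remaining 4 profiles each have a profitable deviation by the same check.)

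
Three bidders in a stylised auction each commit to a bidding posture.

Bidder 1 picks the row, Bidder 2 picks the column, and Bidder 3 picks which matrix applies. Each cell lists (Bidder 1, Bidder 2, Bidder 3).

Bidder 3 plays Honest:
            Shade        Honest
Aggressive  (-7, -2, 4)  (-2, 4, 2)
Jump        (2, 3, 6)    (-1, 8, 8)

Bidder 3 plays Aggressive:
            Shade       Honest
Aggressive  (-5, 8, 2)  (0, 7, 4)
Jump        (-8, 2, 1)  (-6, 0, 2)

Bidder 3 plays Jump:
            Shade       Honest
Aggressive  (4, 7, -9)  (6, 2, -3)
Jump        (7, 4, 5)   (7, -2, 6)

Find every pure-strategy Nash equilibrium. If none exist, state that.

The unique pure-strategy Nash equilibrium is (Jump, Honest, Honest).

Mark each player's best response to every combination of opponents' strategies; a profile where every player is best-responding is a pure Nash equilibrium.
Bidder 1 against (Shade, Honest): payoffs -7, 2 → best response Jump.
Bidder 1 against (Shade, Aggressive): payoffs -5, -8 → best response Aggressive.
Bidder 1 against (Shade, Jump): payoffs 4, 7 → best response Jump.
Bidder 1 against (Honest, Honest): payoffs -2, -1 → best response Jump.
Bidder 1 against (Honest, Aggressive): payoffs 0, -6 → best response Aggressive.
Bidder 1 against (Honest, Jump): payoffs 6, 7 → best response Jump.
Bidder 2 against (Aggressive, Honest): payoffs -2, 4 → best response Honest.
Bidder 2 against (Aggressive, Aggressive): payoffs 8, 7 → best response Shade.
Bidder 2 against (Aggressive, Jump): payoffs 7, 2 → best response Shade.
Bidder 2 against (Jump, Honest): payoffs 3, 8 → best response Honest.
Bidder 2 against (Jump, Aggressive): payoffs 2, 0 → best response Shade.
Bidder 2 against (Jump, Jump): payoffs 4, -2 → best response Shade.
Bidder 3 against (Aggressive, Shade): payoffs 4, 2, -9 → best response Honest.
Bidder 3 against (Aggressive, Honest): payoffs 2, 4, -3 → best response Aggressive.
Bidder 3 against (Jump, Shade): payoffs 6, 1, 5 → best response Honest.
Bidder 3 against (Jump, Honest): payoffs 8, 2, 6 → best response Honest.
Mutual best responses: (Jump, Honest, Honest).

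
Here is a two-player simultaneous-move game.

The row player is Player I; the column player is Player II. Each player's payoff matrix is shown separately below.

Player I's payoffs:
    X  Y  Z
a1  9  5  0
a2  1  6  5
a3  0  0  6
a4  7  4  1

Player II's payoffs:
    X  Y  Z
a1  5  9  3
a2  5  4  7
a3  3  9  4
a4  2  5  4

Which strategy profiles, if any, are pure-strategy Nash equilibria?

For each strategy profile, look for a profitable unilateral deviation.
(a1, X): Player II can switch to Y (5 → 9). Not NE.
(a1, Y): Player I can switch to a2 (5 → 6). Not NE.
(a1, Z): Player I can switch to a2 (0 → 5). Not NE.
(a2, X): Player I can switch to a1 (1 → 9). Not NE.
(a2, Y): Player II can switch to X (4 → 5). Not NE.
(a2, Z): Player I can switch to a3 (5 → 6). Not NE.
(a3, X): Player I can switch to a1 (0 → 9). Not NE.
(a3, Y): Player I can switch to a1 (0 → 5). Not NE.
(a3, Z): Player II can switch to Y (4 → 9). Not NE.
(a4, X): Player I can switch to a1 (7 → 9). Not NE.
(a4, Y): Player I can switch to a1 (4 → 5). Not NE.
(a4, Z): Player I can switch to a2 (1 → 5). Not NE.

none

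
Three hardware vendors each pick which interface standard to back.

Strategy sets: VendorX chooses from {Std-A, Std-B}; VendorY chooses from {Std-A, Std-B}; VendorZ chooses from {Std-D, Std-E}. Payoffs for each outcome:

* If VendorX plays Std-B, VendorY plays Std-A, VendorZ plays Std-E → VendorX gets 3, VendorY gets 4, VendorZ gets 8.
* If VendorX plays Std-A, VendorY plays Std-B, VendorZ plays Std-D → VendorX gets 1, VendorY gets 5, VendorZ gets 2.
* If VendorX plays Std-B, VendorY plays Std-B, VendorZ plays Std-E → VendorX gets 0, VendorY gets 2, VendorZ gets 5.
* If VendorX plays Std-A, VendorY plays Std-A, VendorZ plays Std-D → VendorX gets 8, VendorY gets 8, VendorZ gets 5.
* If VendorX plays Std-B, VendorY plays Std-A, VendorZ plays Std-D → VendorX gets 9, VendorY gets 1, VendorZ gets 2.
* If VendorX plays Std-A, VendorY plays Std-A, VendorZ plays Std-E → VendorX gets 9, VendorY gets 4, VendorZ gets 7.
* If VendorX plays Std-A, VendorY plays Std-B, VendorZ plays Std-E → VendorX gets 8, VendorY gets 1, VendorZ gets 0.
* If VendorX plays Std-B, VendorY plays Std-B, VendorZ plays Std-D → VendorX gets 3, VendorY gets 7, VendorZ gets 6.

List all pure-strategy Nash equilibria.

Mark each player's best response to every combination of opponents' strategies; a profile where every player is best-responding is a pure Nash equilibrium.
VendorX against (Std-A, Std-D): payoffs 8, 9 → best response Std-B.
VendorX against (Std-A, Std-E): payoffs 9, 3 → best response Std-A.
VendorX against (Std-B, Std-D): payoffs 1, 3 → best response Std-B.
VendorX against (Std-B, Std-E): payoffs 8, 0 → best response Std-A.
VendorY against (Std-A, Std-D): payoffs 8, 5 → best response Std-A.
VendorY against (Std-A, Std-E): payoffs 4, 1 → best response Std-A.
VendorY against (Std-B, Std-D): payoffs 1, 7 → best response Std-B.
VendorY against (Std-B, Std-E): payoffs 4, 2 → best response Std-A.
VendorZ against (Std-A, Std-A): payoffs 5, 7 → best response Std-E.
VendorZ against (Std-A, Std-B): payoffs 2, 0 → best response Std-D.
VendorZ against (Std-B, Std-A): payoffs 2, 8 → best response Std-E.
VendorZ against (Std-B, Std-B): payoffs 6, 5 → best response Std-D.
Mutual best responses: (Std-A, Std-A, Std-E); (Std-B, Std-B, Std-D).

Pure-strategy Nash equilibria: (Std-A, Std-A, Std-E); (Std-B, Std-B, Std-D)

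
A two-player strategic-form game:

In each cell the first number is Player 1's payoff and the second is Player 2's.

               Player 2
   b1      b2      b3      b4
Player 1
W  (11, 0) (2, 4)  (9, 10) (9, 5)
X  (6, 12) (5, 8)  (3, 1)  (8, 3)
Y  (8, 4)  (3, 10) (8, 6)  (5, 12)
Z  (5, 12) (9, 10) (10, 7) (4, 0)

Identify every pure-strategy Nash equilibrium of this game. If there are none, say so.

There is no pure-strategy Nash equilibrium.

(W, b1): Player 2 can switch to b2 (0 → 4). Not NE.
(W, b2): Player 1 can switch to X (2 → 5). Not NE.
(W, b3): Player 1 can switch to Z (9 → 10). Not NE.
(W, b4): Player 2 can switch to b3 (5 → 10). Not NE.
(X, b1): Player 1 can switch to W (6 → 11). Not NE.
(X, b2): Player 1 can switch to Z (5 → 9). Not NE.
(X, b3): Player 1 can switch to W (3 → 9). Not NE.
(X, b4): Player 1 can switch to W (8 → 9). Not NE.
(Y, b1): Player 1 can switch to W (8 → 11). Not NE.
(Y, b2): Player 1 can switch to X (3 → 5). Not NE.
(The remaining 6 profiles each have a profitable deviation by the same check.)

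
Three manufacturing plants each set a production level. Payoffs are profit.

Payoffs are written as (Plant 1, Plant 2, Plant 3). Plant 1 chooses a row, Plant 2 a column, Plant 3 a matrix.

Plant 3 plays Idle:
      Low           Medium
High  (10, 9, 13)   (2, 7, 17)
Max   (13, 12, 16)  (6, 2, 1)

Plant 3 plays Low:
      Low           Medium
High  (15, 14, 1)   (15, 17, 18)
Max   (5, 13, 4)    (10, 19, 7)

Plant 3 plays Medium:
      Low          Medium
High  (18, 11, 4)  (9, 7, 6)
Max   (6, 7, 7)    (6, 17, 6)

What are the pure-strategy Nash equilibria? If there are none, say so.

The pure Nash equilibria are (High, Medium, Low) and (Max, Low, Idle).

(High, Low, Idle): Plant 1 can switch to Max (10 → 13). Not NE.
(High, Low, Low): Plant 2 can switch to Medium (14 → 17). Not NE.
(High, Low, Medium): Plant 3 can switch to Idle (4 → 13). Not NE.
(High, Medium, Idle): Plant 1 can switch to Max (2 → 6). Not NE.
(High, Medium, Low): Plant 1 gets 15, best alternative 10; Plant 2 gets 17, best alternative 14; Plant 3 gets 18, best alternative 17. No profitable deviation — NE.
(High, Medium, Medium): Plant 2 can switch to Low (7 → 11). Not NE.
(Max, Low, Idle): Plant 1 gets 13, best alternative 10; Plant 2 gets 12, best alternative 2; Plant 3 gets 16, best alternative 7. No profitable deviation — NE.
(Max, Low, Low): Plant 1 can switch to High (5 → 15). Not NE.
(Max, Low, Medium): Plant 1 can switch to High (6 → 18). Not NE.
(Max, Medium, Idle): Plant 2 can switch to Low (2 → 12). Not NE.
(Max, Medium, Low): Plant 1 can switch to High (10 → 15). Not NE.
(Max, Medium, Medium): Plant 1 can switch to High (6 → 9). Not NE.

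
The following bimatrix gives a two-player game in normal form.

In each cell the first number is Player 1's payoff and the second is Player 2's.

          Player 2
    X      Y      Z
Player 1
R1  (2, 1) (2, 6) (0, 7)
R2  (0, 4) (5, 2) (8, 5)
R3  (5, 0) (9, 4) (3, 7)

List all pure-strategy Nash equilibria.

Player 1 against X: payoffs 2, 0, 5 → best response R3.
Player 1 against Y: payoffs 2, 5, 9 → best response R3.
Player 1 against Z: payoffs 0, 8, 3 → best response R2.
Player 2 against R1: payoffs 1, 6, 7 → best response Z.
Player 2 against R2: payoffs 4, 2, 5 → best response Z.
Player 2 against R3: payoffs 0, 4, 7 → best response Z.
Mutual best responses: (R2, Z).

The unique pure-strategy Nash equilibrium is (R2, Z).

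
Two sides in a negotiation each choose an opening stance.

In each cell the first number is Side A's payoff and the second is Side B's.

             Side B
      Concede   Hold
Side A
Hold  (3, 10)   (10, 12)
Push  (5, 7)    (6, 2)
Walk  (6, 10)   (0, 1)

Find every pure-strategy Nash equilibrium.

The pure Nash equilibria are (Hold, Hold) and (Walk, Concede).

Side A against Concede: payoffs 3, 5, 6 → best response Walk.
Side A against Hold: payoffs 10, 6, 0 → best response Hold.
Side B against Hold: payoffs 10, 12 → best response Hold.
Side B against Push: payoffs 7, 2 → best response Concede.
Side B against Walk: payoffs 10, 1 → best response Concede.
Mutual best responses: (Hold, Hold); (Walk, Concede).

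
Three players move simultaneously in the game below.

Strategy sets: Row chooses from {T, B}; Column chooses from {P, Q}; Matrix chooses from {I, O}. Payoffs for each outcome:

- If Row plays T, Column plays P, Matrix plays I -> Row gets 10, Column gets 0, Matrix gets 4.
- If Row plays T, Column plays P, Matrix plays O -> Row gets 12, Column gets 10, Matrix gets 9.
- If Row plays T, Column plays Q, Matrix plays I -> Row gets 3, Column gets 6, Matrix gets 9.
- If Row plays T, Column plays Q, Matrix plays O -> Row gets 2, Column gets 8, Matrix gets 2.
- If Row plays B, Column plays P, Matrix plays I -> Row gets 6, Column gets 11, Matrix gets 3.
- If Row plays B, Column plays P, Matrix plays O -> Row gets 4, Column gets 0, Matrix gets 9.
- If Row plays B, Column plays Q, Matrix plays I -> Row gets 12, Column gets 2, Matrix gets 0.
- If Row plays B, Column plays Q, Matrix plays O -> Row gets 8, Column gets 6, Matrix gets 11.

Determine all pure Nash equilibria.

Pure-strategy Nash equilibria: (T, P, O), (B, Q, O)

(T, P, I): Column can switch to Q (0 → 6). Not NE.
(T, P, O): Row gets 12, best alternative 4; Column gets 10, best alternative 8; Matrix gets 9, best alternative 4. No profitable deviation — NE.
(T, Q, I): Row can switch to B (3 → 12). Not NE.
(T, Q, O): Row can switch to B (2 → 8). Not NE.
(B, P, I): Row can switch to T (6 → 10). Not NE.
(B, P, O): Row can switch to T (4 → 12). Not NE.
(B, Q, I): Column can switch to P (2 → 11). Not NE.
(B, Q, O): Row gets 8, best alternative 2; Column gets 6, best alternative 0; Matrix gets 11, best alternative 0. No profitable deviation — NE.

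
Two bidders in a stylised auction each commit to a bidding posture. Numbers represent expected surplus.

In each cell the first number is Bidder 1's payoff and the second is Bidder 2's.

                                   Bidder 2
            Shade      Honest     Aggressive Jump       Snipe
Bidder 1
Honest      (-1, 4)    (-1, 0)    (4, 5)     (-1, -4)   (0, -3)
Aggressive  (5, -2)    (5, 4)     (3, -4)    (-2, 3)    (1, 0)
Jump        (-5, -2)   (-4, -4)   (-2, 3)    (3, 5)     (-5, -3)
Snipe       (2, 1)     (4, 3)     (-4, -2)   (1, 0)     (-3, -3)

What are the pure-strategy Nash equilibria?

Bidder 1 against Shade: payoffs -1, 5, -5, 2 → best response Aggressive.
Bidder 1 against Honest: payoffs -1, 5, -4, 4 → best response Aggressive.
Bidder 1 against Aggressive: payoffs 4, 3, -2, -4 → best response Honest.
Bidder 1 against Jump: payoffs -1, -2, 3, 1 → best response Jump.
Bidder 1 against Snipe: payoffs 0, 1, -5, -3 → best response Aggressive.
Bidder 2 against Honest: payoffs 4, 0, 5, -4, -3 → best response Aggressive.
Bidder 2 against Aggressive: payoffs -2, 4, -4, 3, 0 → best response Honest.
Bidder 2 against Jump: payoffs -2, -4, 3, 5, -3 → best response Jump.
Bidder 2 against Snipe: payoffs 1, 3, -2, 0, -3 → best response Honest.
Mutual best responses: (Honest, Aggressive); (Aggressive, Honest); (Jump, Jump).

Pure-strategy Nash equilibria: (Honest, Aggressive), (Aggressive, Honest), (Jump, Jump)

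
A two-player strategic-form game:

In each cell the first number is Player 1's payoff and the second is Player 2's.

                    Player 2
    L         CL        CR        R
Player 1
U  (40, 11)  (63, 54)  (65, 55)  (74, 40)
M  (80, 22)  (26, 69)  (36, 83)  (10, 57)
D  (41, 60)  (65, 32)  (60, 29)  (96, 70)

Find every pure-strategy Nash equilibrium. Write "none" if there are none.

(U, L): Player 1 can switch to M (40 → 80). Not NE.
(U, CL): Player 1 can switch to D (63 → 65). Not NE.
(U, CR): Player 1 gets 65, best alternative 60; Player 2 gets 55, best alternative 54. No profitable deviation — NE.
(U, R): Player 1 can switch to D (74 → 96). Not NE.
(M, L): Player 2 can switch to CL (22 → 69). Not NE.
(M, CL): Player 1 can switch to U (26 → 63). Not NE.
(M, CR): Player 1 can switch to U (36 → 65). Not NE.
(M, R): Player 1 can switch to U (10 → 74). Not NE.
(D, L): Player 1 can switch to M (41 → 80). Not NE.
(D, R): Player 1 gets 96, best alternative 74; Player 2 gets 70, best alternative 60. No profitable deviation — NE.
(The remaining 2 profiles each have a profitable deviation by the same check.)

The pure Nash equilibria are (U, CR), (D, R).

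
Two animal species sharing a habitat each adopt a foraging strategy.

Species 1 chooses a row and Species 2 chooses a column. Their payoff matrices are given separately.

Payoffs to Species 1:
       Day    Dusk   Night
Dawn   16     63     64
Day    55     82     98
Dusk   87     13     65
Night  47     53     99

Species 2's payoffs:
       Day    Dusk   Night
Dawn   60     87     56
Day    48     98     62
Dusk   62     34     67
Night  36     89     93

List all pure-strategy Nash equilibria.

Species 1 against Day: payoffs 16, 55, 87, 47 → best response Dusk.
Species 1 against Dusk: payoffs 63, 82, 13, 53 → best response Day.
Species 1 against Night: payoffs 64, 98, 65, 99 → best response Night.
Species 2 against Dawn: payoffs 60, 87, 56 → best response Dusk.
Species 2 against Day: payoffs 48, 98, 62 → best response Dusk.
Species 2 against Dusk: payoffs 62, 34, 67 → best response Night.
Species 2 against Night: payoffs 36, 89, 93 → best response Night.
Mutual best responses: (Day, Dusk); (Night, Night).

The pure Nash equilibria are (Day, Dusk) and (Night, Night).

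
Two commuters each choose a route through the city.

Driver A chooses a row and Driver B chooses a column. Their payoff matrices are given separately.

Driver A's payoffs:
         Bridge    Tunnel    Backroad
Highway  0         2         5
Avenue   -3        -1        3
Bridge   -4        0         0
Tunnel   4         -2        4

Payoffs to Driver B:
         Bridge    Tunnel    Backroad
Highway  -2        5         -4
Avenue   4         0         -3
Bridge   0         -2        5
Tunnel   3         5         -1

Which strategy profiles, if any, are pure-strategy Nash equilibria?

(Highway, Tunnel)

Driver A against Bridge: payoffs 0, -3, -4, 4 → best response Tunnel.
Driver A against Tunnel: payoffs 2, -1, 0, -2 → best response Highway.
Driver A against Backroad: payoffs 5, 3, 0, 4 → best response Highway.
Driver B against Highway: payoffs -2, 5, -4 → best response Tunnel.
Driver B against Avenue: payoffs 4, 0, -3 → best response Bridge.
Driver B against Bridge: payoffs 0, -2, 5 → best response Backroad.
Driver B against Tunnel: payoffs 3, 5, -1 → best response Tunnel.
Mutual best responses: (Highway, Tunnel).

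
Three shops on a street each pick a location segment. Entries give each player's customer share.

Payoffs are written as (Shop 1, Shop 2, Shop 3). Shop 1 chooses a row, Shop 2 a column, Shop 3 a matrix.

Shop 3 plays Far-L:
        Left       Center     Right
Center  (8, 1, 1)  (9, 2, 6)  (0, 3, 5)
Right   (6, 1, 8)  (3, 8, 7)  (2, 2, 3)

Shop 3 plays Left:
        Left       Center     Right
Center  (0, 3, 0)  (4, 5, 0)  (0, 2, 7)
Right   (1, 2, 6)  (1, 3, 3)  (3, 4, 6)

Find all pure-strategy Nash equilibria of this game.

(Right, Right, Left)

Shop 1 against (Left, Far-L): payoffs 8, 6 → best response Center.
Shop 1 against (Left, Left): payoffs 0, 1 → best response Right.
Shop 1 against (Center, Far-L): payoffs 9, 3 → best response Center.
Shop 1 against (Center, Left): payoffs 4, 1 → best response Center.
Shop 1 against (Right, Far-L): payoffs 0, 2 → best response Right.
Shop 1 against (Right, Left): payoffs 0, 3 → best response Right.
Shop 2 against (Center, Far-L): payoffs 1, 2, 3 → best response Right.
Shop 2 against (Center, Left): payoffs 3, 5, 2 → best response Center.
Shop 2 against (Right, Far-L): payoffs 1, 8, 2 → best response Center.
Shop 2 against (Right, Left): payoffs 2, 3, 4 → best response Right.
Shop 3 against (Center, Left): payoffs 1, 0 → best response Far-L.
Shop 3 against (Center, Center): payoffs 6, 0 → best response Far-L.
Shop 3 against (Center, Right): payoffs 5, 7 → best response Left.
Shop 3 against (Right, Left): payoffs 8, 6 → best response Far-L.
Shop 3 against (Right, Center): payoffs 7, 3 → best response Far-L.
Shop 3 against (Right, Right): payoffs 3, 6 → best response Left.
Mutual best responses: (Right, Right, Left).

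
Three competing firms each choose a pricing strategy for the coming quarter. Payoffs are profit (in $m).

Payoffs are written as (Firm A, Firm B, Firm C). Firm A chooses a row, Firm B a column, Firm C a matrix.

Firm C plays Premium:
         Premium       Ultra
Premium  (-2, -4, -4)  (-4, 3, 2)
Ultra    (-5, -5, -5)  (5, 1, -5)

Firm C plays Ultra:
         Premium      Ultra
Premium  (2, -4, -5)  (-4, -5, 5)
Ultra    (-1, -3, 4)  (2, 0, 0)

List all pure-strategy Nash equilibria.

Firm A against (Premium, Premium): payoffs -2, -5 → best response Premium.
Firm A against (Premium, Ultra): payoffs 2, -1 → best response Premium.
Firm A against (Ultra, Premium): payoffs -4, 5 → best response Ultra.
Firm A against (Ultra, Ultra): payoffs -4, 2 → best response Ultra.
Firm B against (Premium, Premium): payoffs -4, 3 → best response Ultra.
Firm B against (Premium, Ultra): payoffs -4, -5 → best response Premium.
Firm B against (Ultra, Premium): payoffs -5, 1 → best response Ultra.
Firm B against (Ultra, Ultra): payoffs -3, 0 → best response Ultra.
Firm C against (Premium, Premium): payoffs -4, -5 → best response Premium.
Firm C against (Premium, Ultra): payoffs 2, 5 → best response Ultra.
Firm C against (Ultra, Premium): payoffs -5, 4 → best response Ultra.
Firm C against (Ultra, Ultra): payoffs -5, 0 → best response Ultra.
Mutual best responses: (Ultra, Ultra, Ultra).

Pure NE: (Ultra, Ultra, Ultra)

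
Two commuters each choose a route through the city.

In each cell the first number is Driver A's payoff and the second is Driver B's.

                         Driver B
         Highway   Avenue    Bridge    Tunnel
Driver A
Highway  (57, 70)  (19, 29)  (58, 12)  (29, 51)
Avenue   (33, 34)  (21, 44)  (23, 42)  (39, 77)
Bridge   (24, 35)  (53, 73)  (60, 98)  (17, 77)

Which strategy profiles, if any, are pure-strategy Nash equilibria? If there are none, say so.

The pure Nash equilibria are (Highway, Highway); (Avenue, Tunnel); (Bridge, Bridge).

(Highway, Highway): Driver A gets 57, best alternative 33; Driver B gets 70, best alternative 51. No profitable deviation — NE.
(Highway, Avenue): Driver A can switch to Avenue (19 → 21). Not NE.
(Highway, Bridge): Driver A can switch to Bridge (58 → 60). Not NE.
(Highway, Tunnel): Driver A can switch to Avenue (29 → 39). Not NE.
(Avenue, Highway): Driver A can switch to Highway (33 → 57). Not NE.
(Avenue, Avenue): Driver A can switch to Bridge (21 → 53). Not NE.
(Avenue, Bridge): Driver A can switch to Highway (23 → 58). Not NE.
(Avenue, Tunnel): Driver A gets 39, best alternative 29; Driver B gets 77, best alternative 44. No profitable deviation — NE.
(Bridge, Bridge): Driver A gets 60, best alternative 58; Driver B gets 98, best alternative 77. No profitable deviation — NE.
(The remaining 3 profiles each have a profitable deviation by the same check.)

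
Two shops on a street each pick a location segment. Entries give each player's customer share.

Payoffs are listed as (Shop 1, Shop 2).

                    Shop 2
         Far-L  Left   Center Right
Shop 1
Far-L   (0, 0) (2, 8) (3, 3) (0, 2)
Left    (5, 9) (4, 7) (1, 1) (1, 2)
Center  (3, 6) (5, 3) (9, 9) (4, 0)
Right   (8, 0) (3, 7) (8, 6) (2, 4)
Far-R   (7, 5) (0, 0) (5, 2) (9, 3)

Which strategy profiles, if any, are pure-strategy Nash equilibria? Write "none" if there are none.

The unique pure-strategy Nash equilibrium is (Center, Center).

Shop 1 against Far-L: payoffs 0, 5, 3, 8, 7 → best response Right.
Shop 1 against Left: payoffs 2, 4, 5, 3, 0 → best response Center.
Shop 1 against Center: payoffs 3, 1, 9, 8, 5 → best response Center.
Shop 1 against Right: payoffs 0, 1, 4, 2, 9 → best response Far-R.
Shop 2 against Far-L: payoffs 0, 8, 3, 2 → best response Left.
Shop 2 against Left: payoffs 9, 7, 1, 2 → best response Far-L.
Shop 2 against Center: payoffs 6, 3, 9, 0 → best response Center.
Shop 2 against Right: payoffs 0, 7, 6, 4 → best response Left.
Shop 2 against Far-R: payoffs 5, 0, 2, 3 → best response Far-L.
Mutual best responses: (Center, Center).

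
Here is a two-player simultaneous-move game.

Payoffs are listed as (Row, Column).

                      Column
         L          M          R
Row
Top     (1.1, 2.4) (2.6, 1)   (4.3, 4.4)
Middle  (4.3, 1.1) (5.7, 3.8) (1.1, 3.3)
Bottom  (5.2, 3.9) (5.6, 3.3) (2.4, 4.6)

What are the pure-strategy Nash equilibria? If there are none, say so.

(Top, L): Row can switch to Middle (1.1 → 4.3). Not NE.
(Top, M): Row can switch to Middle (2.6 → 5.7). Not NE.
(Top, R): Row gets 4.3, best alternative 2.4; Column gets 4.4, best alternative 2.4. No profitable deviation — NE.
(Middle, L): Row can switch to Bottom (4.3 → 5.2). Not NE.
(Middle, M): Row gets 5.7, best alternative 5.6; Column gets 3.8, best alternative 3.3. No profitable deviation — NE.
(Middle, R): Row can switch to Top (1.1 → 4.3). Not NE.
(Bottom, L): Column can switch to R (3.9 → 4.6). Not NE.
(Bottom, M): Row can switch to Middle (5.6 → 5.7). Not NE.
(Bottom, R): Row can switch to Top (2.4 → 4.3). Not NE.

Pure-strategy Nash equilibria: (Top, R), (Middle, M)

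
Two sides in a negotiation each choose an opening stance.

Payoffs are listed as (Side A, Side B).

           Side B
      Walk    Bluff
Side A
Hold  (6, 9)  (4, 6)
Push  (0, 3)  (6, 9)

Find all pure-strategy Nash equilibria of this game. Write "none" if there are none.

Pure-strategy Nash equilibria: (Hold, Walk), (Push, Bluff)

Check each profile: it is a Nash equilibrium iff no player can strictly gain by switching unilaterally.
(Hold, Walk): Side A gets 6, best alternative 0; Side B gets 9, best alternative 6. No profitable deviation — NE.
(Hold, Bluff): Side A can switch to Push (4 → 6). Not NE.
(Push, Walk): Side A can switch to Hold (0 → 6). Not NE.
(Push, Bluff): Side A gets 6, best alternative 4; Side B gets 9, best alternative 3. No profitable deviation — NE.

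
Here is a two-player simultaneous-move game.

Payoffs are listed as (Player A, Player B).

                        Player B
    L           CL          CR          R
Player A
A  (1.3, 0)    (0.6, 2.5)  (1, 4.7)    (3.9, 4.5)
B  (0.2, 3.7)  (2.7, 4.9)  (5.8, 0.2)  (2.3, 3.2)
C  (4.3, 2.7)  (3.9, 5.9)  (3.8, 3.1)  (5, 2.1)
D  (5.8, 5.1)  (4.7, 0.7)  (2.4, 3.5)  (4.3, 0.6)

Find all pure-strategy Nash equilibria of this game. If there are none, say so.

The unique pure-strategy Nash equilibrium is (D, L).

Player A against L: payoffs 1.3, 0.2, 4.3, 5.8 → best response D.
Player A against CL: payoffs 0.6, 2.7, 3.9, 4.7 → best response D.
Player A against CR: payoffs 1, 5.8, 3.8, 2.4 → best response B.
Player A against R: payoffs 3.9, 2.3, 5, 4.3 → best response C.
Player B against A: payoffs 0, 2.5, 4.7, 4.5 → best response CR.
Player B against B: payoffs 3.7, 4.9, 0.2, 3.2 → best response CL.
Player B against C: payoffs 2.7, 5.9, 3.1, 2.1 → best response CL.
Player B against D: payoffs 5.1, 0.7, 3.5, 0.6 → best response L.
Mutual best responses: (D, L).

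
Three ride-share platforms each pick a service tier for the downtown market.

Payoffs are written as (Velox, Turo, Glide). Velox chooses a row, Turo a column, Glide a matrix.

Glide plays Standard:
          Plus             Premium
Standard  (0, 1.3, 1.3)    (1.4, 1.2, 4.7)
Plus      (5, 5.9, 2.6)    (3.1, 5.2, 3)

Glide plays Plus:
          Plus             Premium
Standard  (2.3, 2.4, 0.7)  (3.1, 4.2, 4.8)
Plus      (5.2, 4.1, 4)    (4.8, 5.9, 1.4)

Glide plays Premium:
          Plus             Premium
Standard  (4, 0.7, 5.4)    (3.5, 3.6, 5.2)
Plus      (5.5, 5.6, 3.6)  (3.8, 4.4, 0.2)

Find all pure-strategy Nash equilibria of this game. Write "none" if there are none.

Velox against (Plus, Standard): payoffs 0, 5 → best response Plus.
Velox against (Plus, Plus): payoffs 2.3, 5.2 → best response Plus.
Velox against (Plus, Premium): payoffs 4, 5.5 → best response Plus.
Velox against (Premium, Standard): payoffs 1.4, 3.1 → best response Plus.
Velox against (Premium, Plus): payoffs 3.1, 4.8 → best response Plus.
Velox against (Premium, Premium): payoffs 3.5, 3.8 → best response Plus.
Turo against (Standard, Standard): payoffs 1.3, 1.2 → best response Plus.
Turo against (Standard, Plus): payoffs 2.4, 4.2 → best response Premium.
Turo against (Standard, Premium): payoffs 0.7, 3.6 → best response Premium.
Turo against (Plus, Standard): payoffs 5.9, 5.2 → best response Plus.
Turo against (Plus, Plus): payoffs 4.1, 5.9 → best response Premium.
Turo against (Plus, Premium): payoffs 5.6, 4.4 → best response Plus.
Glide against (Standard, Plus): payoffs 1.3, 0.7, 5.4 → best response Premium.
Glide against (Standard, Premium): payoffs 4.7, 4.8, 5.2 → best response Premium.
Glide against (Plus, Plus): payoffs 2.6, 4, 3.6 → best response Plus.
Glide against (Plus, Premium): payoffs 3, 1.4, 0.2 → best response Standard.
No profile is a mutual best response for all players.

This game has no pure Nash equilibrium.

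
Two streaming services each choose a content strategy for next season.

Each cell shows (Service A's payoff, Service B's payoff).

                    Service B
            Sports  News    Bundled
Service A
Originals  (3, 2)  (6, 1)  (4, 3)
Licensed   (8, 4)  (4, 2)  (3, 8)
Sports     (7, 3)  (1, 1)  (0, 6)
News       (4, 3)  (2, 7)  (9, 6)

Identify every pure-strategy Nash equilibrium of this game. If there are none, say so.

Service A against Sports: payoffs 3, 8, 7, 4 → best response Licensed.
Service A against News: payoffs 6, 4, 1, 2 → best response Originals.
Service A against Bundled: payoffs 4, 3, 0, 9 → best response News.
Service B against Originals: payoffs 2, 1, 3 → best response Bundled.
Service B against Licensed: payoffs 4, 2, 8 → best response Bundled.
Service B against Sports: payoffs 3, 1, 6 → best response Bundled.
Service B against News: payoffs 3, 7, 6 → best response News.
No profile is a mutual best response for all players.

This game has no pure Nash equilibrium.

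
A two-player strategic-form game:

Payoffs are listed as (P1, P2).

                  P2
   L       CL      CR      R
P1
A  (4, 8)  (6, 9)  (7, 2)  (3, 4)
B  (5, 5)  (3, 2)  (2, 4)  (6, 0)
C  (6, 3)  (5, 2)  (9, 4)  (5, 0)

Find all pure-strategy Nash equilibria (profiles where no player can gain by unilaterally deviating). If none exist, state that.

(A, L): P1 can switch to B (4 → 5). Not NE.
(A, CL): P1 gets 6, best alternative 5; P2 gets 9, best alternative 8. No profitable deviation — NE.
(A, CR): P1 can switch to C (7 → 9). Not NE.
(A, R): P1 can switch to B (3 → 6). Not NE.
(B, L): P1 can switch to C (5 → 6). Not NE.
(B, CL): P1 can switch to A (3 → 6). Not NE.
(B, CR): P1 can switch to A (2 → 7). Not NE.
(B, R): P2 can switch to L (0 → 5). Not NE.
(C, L): P2 can switch to CR (3 → 4). Not NE.
(C, CR): P1 gets 9, best alternative 7; P2 gets 4, best alternative 3. No profitable deviation — NE.
(The remaining 2 profiles each have a profitable deviation by the same check.)

(A, CL); (C, CR)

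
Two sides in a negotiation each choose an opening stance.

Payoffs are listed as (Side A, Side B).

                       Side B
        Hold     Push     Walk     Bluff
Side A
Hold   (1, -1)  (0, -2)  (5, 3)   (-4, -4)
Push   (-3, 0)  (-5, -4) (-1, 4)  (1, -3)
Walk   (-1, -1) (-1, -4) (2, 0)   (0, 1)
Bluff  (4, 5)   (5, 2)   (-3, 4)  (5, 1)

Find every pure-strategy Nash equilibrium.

Mark each player's best response to every combination of opponents' strategies; a profile where every player is best-responding is a pure Nash equilibrium.
Side A against Hold: payoffs 1, -3, -1, 4 → best response Bluff.
Side A against Push: payoffs 0, -5, -1, 5 → best response Bluff.
Side A against Walk: payoffs 5, -1, 2, -3 → best response Hold.
Side A against Bluff: payoffs -4, 1, 0, 5 → best response Bluff.
Side B against Hold: payoffs -1, -2, 3, -4 → best response Walk.
Side B against Push: payoffs 0, -4, 4, -3 → best response Walk.
Side B against Walk: payoffs -1, -4, 0, 1 → best response Bluff.
Side B against Bluff: payoffs 5, 2, 4, 1 → best response Hold.
Mutual best responses: (Hold, Walk); (Bluff, Hold).

(Hold, Walk); (Bluff, Hold)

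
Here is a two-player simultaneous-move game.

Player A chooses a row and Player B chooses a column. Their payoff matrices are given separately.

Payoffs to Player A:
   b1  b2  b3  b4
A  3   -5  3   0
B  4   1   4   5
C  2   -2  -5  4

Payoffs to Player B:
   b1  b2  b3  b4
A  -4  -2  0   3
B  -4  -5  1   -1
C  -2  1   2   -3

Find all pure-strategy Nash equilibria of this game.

Check each profile: it is a Nash equilibrium iff no player can strictly gain by switching unilaterally.
(A, b1): Player A can switch to B (3 → 4). Not NE.
(A, b2): Player A can switch to B (-5 → 1). Not NE.
(A, b3): Player A can switch to B (3 → 4). Not NE.
(A, b4): Player A can switch to B (0 → 5). Not NE.
(B, b1): Player B can switch to b3 (-4 → 1). Not NE.
(B, b2): Player B can switch to b1 (-5 → -4). Not NE.
(B, b3): Player A gets 4, best alternative 3; Player B gets 1, best alternative -1. No profitable deviation — NE.
(B, b4): Player B can switch to b3 (-1 → 1). Not NE.
(C, b1): Player A can switch to A (2 → 3). Not NE.
(The remaining 3 profiles each have a profitable deviation by the same check.)

Pure NE: (B, b3)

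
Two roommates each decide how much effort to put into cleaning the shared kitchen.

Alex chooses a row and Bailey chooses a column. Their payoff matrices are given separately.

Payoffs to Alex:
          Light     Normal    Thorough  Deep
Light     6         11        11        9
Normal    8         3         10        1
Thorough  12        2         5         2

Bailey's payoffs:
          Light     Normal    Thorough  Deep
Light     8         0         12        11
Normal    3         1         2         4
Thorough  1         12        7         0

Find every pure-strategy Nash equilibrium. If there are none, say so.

For each player, find the best response to each opponent profile; mutual best responses are the pure NE.
Alex against Light: payoffs 6, 8, 12 → best response Thorough.
Alex against Normal: payoffs 11, 3, 2 → best response Light.
Alex against Thorough: payoffs 11, 10, 5 → best response Light.
Alex against Deep: payoffs 9, 1, 2 → best response Light.
Bailey against Light: payoffs 8, 0, 12, 11 → best response Thorough.
Bailey against Normal: payoffs 3, 1, 2, 4 → best response Deep.
Bailey against Thorough: payoffs 1, 12, 7, 0 → best response Normal.
Mutual best responses: (Light, Thorough).

(Light, Thorough)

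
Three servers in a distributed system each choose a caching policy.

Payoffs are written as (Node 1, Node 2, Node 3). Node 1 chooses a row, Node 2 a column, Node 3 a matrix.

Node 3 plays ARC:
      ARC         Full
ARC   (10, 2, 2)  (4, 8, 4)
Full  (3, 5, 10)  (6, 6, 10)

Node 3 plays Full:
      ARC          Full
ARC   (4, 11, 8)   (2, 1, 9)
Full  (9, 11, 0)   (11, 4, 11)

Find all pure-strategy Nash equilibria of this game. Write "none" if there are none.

none

Node 1 against (ARC, ARC): payoffs 10, 3 → best response ARC.
Node 1 against (ARC, Full): payoffs 4, 9 → best response Full.
Node 1 against (Full, ARC): payoffs 4, 6 → best response Full.
Node 1 against (Full, Full): payoffs 2, 11 → best response Full.
Node 2 against (ARC, ARC): payoffs 2, 8 → best response Full.
Node 2 against (ARC, Full): payoffs 11, 1 → best response ARC.
Node 2 against (Full, ARC): payoffs 5, 6 → best response Full.
Node 2 against (Full, Full): payoffs 11, 4 → best response ARC.
Node 3 against (ARC, ARC): payoffs 2, 8 → best response Full.
Node 3 against (ARC, Full): payoffs 4, 9 → best response Full.
Node 3 against (Full, ARC): payoffs 10, 0 → best response ARC.
Node 3 against (Full, Full): payoffs 10, 11 → best response Full.
No profile is a mutual best response for all players.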